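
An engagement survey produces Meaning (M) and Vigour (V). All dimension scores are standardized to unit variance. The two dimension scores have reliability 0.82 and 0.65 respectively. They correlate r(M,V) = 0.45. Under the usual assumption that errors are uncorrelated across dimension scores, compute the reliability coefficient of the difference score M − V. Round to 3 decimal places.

Var(M−V) = 1 + 1 − 2·0.45 = 2 − 0.9 = 1.1.
Because errors are independent across components, Cov(Tᵢ,Tⱼ) = Cov(Xᵢ,Xⱼ); the off-diagonal part of the true-score variance is the same as above.
True-score variance = [0.82 + 0.65] − 0.9 = 1.47 − 0.9 = 0.57.
Reliability = 0.57 / 1.1 = 0.518.

0.518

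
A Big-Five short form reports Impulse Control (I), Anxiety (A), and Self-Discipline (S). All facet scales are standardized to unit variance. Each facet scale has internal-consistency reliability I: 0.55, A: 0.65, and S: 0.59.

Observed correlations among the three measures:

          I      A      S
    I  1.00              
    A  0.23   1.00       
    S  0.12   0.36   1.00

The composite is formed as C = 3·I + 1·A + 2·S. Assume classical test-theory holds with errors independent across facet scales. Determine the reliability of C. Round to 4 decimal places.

Var(C) = 3² + 1 + 2² + 2·[3·0.23 + 6·0.12 + 2·0.36] = 14 + 4.26 = 18.26.
With uncorrelated errors the cross-covariances are all true-score covariance, so they carry over unchanged; only the diagonal terms shrink to ρᵢσᵢ².
True-score variance = [3²·0.55 + 0.65 + 2²·0.59] + 4.26 = 7.96 + 4.26 = 12.22.
Reliability = 12.22 / 18.26 = 0.6692.

0.6692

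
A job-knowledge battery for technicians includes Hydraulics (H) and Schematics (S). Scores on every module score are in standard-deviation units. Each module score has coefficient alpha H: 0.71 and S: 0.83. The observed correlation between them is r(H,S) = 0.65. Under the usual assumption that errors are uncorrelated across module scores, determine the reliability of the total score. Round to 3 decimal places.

Var(H+S) = 2 + 2·[0.65] = 2 + 1.3 = 3.3.
With uncorrelated errors the cross-covariances are all true-score covariance, so they carry over unchanged; only the diagonal terms shrink to ρᵢσᵢ².
True-score variance = [0.71 + 0.83] + 1.3 = 1.54 + 1.3 = 2.84.
Reliability = 2.84 / 3.3 = 0.861.

0.861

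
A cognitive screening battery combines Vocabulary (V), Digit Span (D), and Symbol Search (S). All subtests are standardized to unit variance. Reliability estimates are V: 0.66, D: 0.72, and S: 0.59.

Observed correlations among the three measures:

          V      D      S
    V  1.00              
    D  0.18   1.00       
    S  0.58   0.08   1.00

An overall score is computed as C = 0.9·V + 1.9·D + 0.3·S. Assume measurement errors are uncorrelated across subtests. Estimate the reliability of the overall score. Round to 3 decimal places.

Var(C) = 0.9² + 1.9² + 0.3² + 2·[1.71·0.18 + 0.27·0.58 + 0.57·0.08] = 4.51 + 1.02 = 5.53.
Under uncorrelated errors the observed covariances equal the true-score covariances, so only the own-variance terms attenuate.
True-score variance = [0.9²·0.66 + 1.9²·0.72 + 0.3²·0.59] + 1.02 = 3.1869 + 1.02 = 4.2069.
Reliability = 4.2069 / 5.53 = 0.761.

0.761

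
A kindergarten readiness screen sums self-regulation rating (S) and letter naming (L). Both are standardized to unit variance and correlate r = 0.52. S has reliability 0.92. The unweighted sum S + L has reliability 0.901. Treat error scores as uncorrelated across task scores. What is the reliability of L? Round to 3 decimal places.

Var(S+L) = 2 + 2·0.52 = 3.040.
True-score variance = ρ_S + ρ_L + 2·0.52, so 0.901 = (0.92 + ρ_L + 1.04) / 3.040.
ρ_L = 0.901·3.040 − 0.92 − 1.04 = 0.779.

0.779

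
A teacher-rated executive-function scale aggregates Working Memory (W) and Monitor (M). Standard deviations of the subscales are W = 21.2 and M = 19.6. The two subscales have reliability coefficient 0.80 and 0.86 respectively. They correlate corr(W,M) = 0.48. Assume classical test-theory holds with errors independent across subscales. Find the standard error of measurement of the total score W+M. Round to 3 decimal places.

Var(total) = 833.6 + 398.899 = 1232.5.
True-score variance = 689.93 + 398.899 = 1088.83, so reliability = 0.8834.
Error variance = 1232.5 − 1088.83 = 143.67; SEM = √143.67 = 11.986.

11.986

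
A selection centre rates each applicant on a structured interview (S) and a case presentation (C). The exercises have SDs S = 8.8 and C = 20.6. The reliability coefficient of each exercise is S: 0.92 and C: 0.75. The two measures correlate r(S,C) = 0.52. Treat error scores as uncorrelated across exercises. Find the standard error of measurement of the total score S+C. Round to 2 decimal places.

10.60

Var(total) = 501.8 + 188.531 = 690.331.
True-score variance = 389.515 + 188.531 = 578.046, so reliability = 0.8373.
Error variance = 690.331 − 578.046 = 112.285; SEM = √112.285 = 10.60.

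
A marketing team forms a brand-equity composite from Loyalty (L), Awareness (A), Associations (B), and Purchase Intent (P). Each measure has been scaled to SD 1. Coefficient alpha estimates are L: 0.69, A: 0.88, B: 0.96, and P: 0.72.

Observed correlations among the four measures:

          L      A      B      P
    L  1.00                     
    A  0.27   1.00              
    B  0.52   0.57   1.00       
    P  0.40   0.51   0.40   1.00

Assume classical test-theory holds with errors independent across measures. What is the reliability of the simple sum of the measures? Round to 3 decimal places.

Var(L+A+B+P) = 4 + 2·[0.27 + 0.52 + 0.40 + 0.57 + 0.51 + 0.40] = 4 + 5.34 = 9.34.
Because errors are independent across components, Cov(Tᵢ,Tⱼ) = Cov(Xᵢ,Xⱼ); the off-diagonal part of the true-score variance is the same as above.
True-score variance = [0.69 + 0.88 + 0.96 + 0.72] + 5.34 = 3.25 + 5.34 = 8.59.
Reliability = 8.59 / 9.34 = 0.920.

0.920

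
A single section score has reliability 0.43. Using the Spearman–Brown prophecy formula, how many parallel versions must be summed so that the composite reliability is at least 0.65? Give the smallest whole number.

3

k ≥ ρ*(1−ρ₁)/(ρ₁(1−ρ*)) = 0.65·0.57 / (0.43·0.35) = 2.462.
Smallest integer k = 3.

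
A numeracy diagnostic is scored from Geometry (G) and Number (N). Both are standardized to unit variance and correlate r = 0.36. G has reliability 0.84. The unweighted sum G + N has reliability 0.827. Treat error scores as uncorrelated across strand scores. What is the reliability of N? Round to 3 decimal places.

Var(G+N) = 2 + 2·0.36 = 2.720.
True-score variance = ρ_G + ρ_N + 2·0.36, so 0.827 = (0.84 + ρ_N + 0.72) / 2.720.
ρ_N = 0.827·2.720 − 0.84 − 0.72 = 0.689.

0.689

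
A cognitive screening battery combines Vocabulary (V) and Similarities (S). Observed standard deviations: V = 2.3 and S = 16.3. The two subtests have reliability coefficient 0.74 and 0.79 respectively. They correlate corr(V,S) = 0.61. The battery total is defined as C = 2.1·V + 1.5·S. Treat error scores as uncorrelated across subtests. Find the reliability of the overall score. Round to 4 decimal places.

0.8280

Var(C) = 2.1²·2.3² + 1.5²·16.3² + 2·[3.15·2.3·16.3·0.61] = 621.131 + 144.074 = 765.205.
Because errors are independent across components, Cov(Tᵢ,Tⱼ) = Cov(Xᵢ,Xⱼ); the off-diagonal part of the true-score variance is the same as above.
True-score variance = [2.1²·2.3²·0.74 + 1.5²·16.3²·0.79] + 144.074 = 489.527 + 144.074 = 633.601.
Reliability = 633.601 / 765.205 = 0.8280.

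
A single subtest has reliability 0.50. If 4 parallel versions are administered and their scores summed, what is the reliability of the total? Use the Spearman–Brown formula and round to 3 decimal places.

ρ_k = kρ / (1 + (k−1)ρ) = 4·0.50 / (1 + 3·0.50) = 2.000 / 2.500 = 0.800.

0.800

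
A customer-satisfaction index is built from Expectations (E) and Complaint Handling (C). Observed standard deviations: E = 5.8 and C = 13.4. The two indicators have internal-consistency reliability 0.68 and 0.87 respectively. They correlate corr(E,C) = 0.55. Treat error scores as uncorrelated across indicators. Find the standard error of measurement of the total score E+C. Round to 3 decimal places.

Var(total) = 213.2 + 85.492 = 298.692.
True-score variance = 179.092 + 85.492 = 264.584, so reliability = 0.8858.
Error variance = 298.692 − 264.584 = 34.1076; SEM = √34.1076 = 5.840.

5.840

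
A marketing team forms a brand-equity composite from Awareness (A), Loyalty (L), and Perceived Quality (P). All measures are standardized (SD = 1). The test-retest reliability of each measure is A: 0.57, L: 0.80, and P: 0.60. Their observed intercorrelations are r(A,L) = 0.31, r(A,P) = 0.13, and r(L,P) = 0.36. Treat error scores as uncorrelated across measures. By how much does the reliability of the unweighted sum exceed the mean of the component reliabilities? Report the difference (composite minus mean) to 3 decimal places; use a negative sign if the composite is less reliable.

Var(sum) = 3 + 1.6 = 4.6; true-score variance = 1.97 + 1.6 = 3.57; composite reliability = 0.7761.
Mean component reliability = 0.6567.
Difference = 0.7761 − 0.6567 = 0.119.

0.119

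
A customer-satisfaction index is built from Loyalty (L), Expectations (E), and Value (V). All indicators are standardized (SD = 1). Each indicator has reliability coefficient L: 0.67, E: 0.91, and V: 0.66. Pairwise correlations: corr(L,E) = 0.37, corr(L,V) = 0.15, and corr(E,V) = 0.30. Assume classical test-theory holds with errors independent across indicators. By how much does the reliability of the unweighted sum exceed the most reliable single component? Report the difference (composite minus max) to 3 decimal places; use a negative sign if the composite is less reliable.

-0.074

Var(sum) = 3 + 1.64 = 4.64; true-score variance = 2.24 + 1.64 = 3.88; composite reliability = 0.8362.
Max component reliability = 0.9100.
Difference = 0.8362 − 0.9100 = -0.074.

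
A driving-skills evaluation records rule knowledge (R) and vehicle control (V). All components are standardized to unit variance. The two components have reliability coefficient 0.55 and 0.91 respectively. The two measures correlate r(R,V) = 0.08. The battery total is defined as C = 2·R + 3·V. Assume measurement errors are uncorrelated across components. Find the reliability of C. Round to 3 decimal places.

Var(C) = 2² + 3² + 2·[6·0.08] = 13 + 0.96 = 13.96.
Under uncorrelated errors the observed covariances equal the true-score covariances, so only the own-variance terms attenuate.
True-score variance = [2²·0.55 + 3²·0.91] + 0.96 = 10.39 + 0.96 = 11.35.
Reliability = 11.35 / 13.96 = 0.813.

0.813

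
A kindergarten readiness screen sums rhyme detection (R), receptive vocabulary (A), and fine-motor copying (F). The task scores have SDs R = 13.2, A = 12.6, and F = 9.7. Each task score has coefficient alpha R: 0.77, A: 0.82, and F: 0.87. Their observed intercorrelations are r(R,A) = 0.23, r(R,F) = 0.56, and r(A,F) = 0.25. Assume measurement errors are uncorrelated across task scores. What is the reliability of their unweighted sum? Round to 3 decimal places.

0.886

Var(R+A+F) = 13.2² + 12.6² + 9.7² + 2·[13.2·12.6·0.23 + 13.2·9.7·0.56 + 12.6·9.7·0.25] = 427.09 + 281.022 = 708.112.
Under uncorrelated errors the observed covariances equal the true-score covariances, so only the own-variance terms attenuate.
True-score variance = [13.2²·0.77 + 12.6²·0.82 + 9.7²·0.87] + 281.022 = 346.206 + 281.022 = 627.228.
Reliability = 627.228 / 708.112 = 0.886.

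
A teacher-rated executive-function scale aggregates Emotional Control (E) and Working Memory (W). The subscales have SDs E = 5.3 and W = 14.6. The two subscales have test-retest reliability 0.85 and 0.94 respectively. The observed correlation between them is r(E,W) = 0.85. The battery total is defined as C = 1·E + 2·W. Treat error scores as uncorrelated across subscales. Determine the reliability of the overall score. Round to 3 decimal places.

0.952

Var(C) = 5.3² + 2²·14.6² + 2·[2·5.3·14.6·0.85] = 880.73 + 263.092 = 1143.82.
Because errors are independent across components, Cov(Tᵢ,Tⱼ) = Cov(Xᵢ,Xⱼ); the off-diagonal part of the true-score variance is the same as above.
True-score variance = [5.3²·0.85 + 2²·14.6²·0.94] + 263.092 = 825.358 + 263.092 = 1088.45.
Reliability = 1088.45 / 1143.82 = 0.952.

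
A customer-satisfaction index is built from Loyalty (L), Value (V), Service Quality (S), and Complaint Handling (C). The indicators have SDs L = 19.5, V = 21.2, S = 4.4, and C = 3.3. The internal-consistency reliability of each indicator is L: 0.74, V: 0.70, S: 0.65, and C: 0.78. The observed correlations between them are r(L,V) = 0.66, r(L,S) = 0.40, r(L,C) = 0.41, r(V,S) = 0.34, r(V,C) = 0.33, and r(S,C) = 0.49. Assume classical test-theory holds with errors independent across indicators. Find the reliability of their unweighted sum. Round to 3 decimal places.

0.853

Var(L+V+S+C) = 19.5² + 21.2² + 4.4² + 3.3² + 2·[19.5·21.2·0.66 + 19.5·4.4·0.40 + 19.5·3.3·0.41 + 21.2·4.4·0.34 + 21.2·3.3·0.33 + 4.4·3.3·0.49] = 859.94 + 790.929 = 1650.87.
Because errors are independent across components, Cov(Tᵢ,Tⱼ) = Cov(Xᵢ,Xⱼ); the off-diagonal part of the true-score variance is the same as above.
True-score variance = [19.5²·0.74 + 21.2²·0.70 + 4.4²·0.65 + 3.3²·0.78] + 790.929 = 617.071 + 790.929 = 1408.
Reliability = 1408 / 1650.87 = 0.853.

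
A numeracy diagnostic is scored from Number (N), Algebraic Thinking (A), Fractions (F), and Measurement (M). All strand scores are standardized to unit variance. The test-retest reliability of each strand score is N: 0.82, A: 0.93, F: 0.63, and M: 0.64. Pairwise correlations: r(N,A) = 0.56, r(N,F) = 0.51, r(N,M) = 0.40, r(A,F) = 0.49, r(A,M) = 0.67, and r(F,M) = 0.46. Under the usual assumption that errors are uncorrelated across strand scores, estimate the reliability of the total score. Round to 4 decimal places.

Var(N+A+F+M) = 4 + 2·[0.56 + 0.51 + 0.40 + 0.49 + 0.67 + 0.46] = 4 + 6.18 = 10.18.
Under uncorrelated errors the observed covariances equal the true-score covariances, so only the own-variance terms attenuate.
True-score variance = [0.82 + 0.93 + 0.63 + 0.64] + 6.18 = 3.02 + 6.18 = 9.2.
Reliability = 9.2 / 10.18 = 0.9037.

0.9037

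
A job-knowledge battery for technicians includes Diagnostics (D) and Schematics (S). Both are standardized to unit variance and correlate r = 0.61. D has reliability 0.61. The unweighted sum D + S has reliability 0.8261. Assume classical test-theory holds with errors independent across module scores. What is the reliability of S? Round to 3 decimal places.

0.830

Var(D+S) = 2 + 2·0.61 = 3.220.
True-score variance = ρ_D + ρ_S + 2·0.61, so 0.8261 = (0.61 + ρ_S + 1.22) / 3.220.
ρ_S = 0.8261·3.220 − 0.61 − 1.22 = 0.830.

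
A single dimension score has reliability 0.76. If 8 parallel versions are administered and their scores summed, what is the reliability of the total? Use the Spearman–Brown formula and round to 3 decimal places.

ρ_k = kρ / (1 + (k−1)ρ) = 8·0.76 / (1 + 7·0.76) = 6.080 / 6.320 = 0.962.

0.962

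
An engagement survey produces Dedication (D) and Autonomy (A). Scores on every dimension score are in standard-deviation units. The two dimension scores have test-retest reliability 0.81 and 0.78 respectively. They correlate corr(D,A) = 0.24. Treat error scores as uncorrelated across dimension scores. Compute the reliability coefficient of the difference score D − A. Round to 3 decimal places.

0.730

Var(D−A) = 1 + 1 − 2·0.24 = 2 − 0.48 = 1.52.
Under uncorrelated errors the observed covariances equal the true-score covariances, so only the own-variance terms attenuate.
True-score variance = [0.81 + 0.78] − 0.48 = 1.59 − 0.48 = 1.11.
Reliability = 1.11 / 1.52 = 0.730.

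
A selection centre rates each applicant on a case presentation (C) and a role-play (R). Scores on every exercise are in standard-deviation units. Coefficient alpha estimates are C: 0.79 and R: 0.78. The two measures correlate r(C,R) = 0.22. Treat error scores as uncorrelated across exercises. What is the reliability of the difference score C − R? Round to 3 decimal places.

Var(C−R) = 1 + 1 − 2·0.22 = 2 − 0.44 = 1.56.
Because errors are independent across components, Cov(Tᵢ,Tⱼ) = Cov(Xᵢ,Xⱼ); the off-diagonal part of the true-score variance is the same as above.
True-score variance = [0.79 + 0.78] − 0.44 = 1.57 − 0.44 = 1.13.
Reliability = 1.13 / 1.56 = 0.724.

0.724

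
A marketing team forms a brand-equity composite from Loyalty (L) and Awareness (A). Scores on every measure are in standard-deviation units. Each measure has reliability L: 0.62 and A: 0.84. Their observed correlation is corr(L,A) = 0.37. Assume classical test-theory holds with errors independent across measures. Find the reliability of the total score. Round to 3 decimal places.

Var(L+A) = 2 + 2·[0.37] = 2 + 0.74 = 2.74.
Under uncorrelated errors the observed covariances equal the true-score covariances, so only the own-variance terms attenuate.
True-score variance = [0.62 + 0.84] + 0.74 = 1.46 + 0.74 = 2.2.
Reliability = 2.2 / 2.74 = 0.803.

0.803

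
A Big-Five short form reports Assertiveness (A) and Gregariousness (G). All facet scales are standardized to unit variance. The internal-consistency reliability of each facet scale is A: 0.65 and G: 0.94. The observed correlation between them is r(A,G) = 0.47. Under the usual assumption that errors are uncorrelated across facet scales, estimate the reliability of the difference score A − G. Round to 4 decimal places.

Var(A−G) = 1 + 1 − 2·0.47 = 2 − 0.94 = 1.06.
Because errors are independent across components, Cov(Tᵢ,Tⱼ) = Cov(Xᵢ,Xⱼ); the off-diagonal part of the true-score variance is the same as above.
True-score variance = [0.65 + 0.94] − 0.94 = 1.59 − 0.94 = 0.65.
Reliability = 0.65 / 1.06 = 0.6132.

0.6132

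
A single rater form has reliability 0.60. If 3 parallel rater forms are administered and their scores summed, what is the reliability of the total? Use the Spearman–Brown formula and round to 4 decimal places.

0.8182

ρ_k = kρ / (1 + (k−1)ρ) = 3·0.60 / (1 + 2·0.60) = 1.800 / 2.200 = 0.8182.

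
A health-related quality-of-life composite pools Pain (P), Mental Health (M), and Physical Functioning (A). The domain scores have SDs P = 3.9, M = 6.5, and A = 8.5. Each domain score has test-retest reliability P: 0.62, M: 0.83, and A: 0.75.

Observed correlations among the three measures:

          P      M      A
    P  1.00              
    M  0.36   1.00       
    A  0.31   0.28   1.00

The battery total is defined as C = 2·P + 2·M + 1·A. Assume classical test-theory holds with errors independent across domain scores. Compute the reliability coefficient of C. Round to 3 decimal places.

0.854

Var(C) = 2²·3.9² + 2²·6.5² + 8.5² + 2·[4·3.9·6.5·0.36 + 2·3.9·8.5·0.31 + 2·6.5·8.5·0.28] = 302.09 + 175.994 = 478.084.
Under uncorrelated errors the observed covariances equal the true-score covariances, so only the own-variance terms attenuate.
True-score variance = [2²·3.9²·0.62 + 2²·6.5²·0.83 + 8.5²·0.75] + 175.994 = 232.178 + 175.994 = 408.172.
Reliability = 408.172 / 478.084 = 0.854.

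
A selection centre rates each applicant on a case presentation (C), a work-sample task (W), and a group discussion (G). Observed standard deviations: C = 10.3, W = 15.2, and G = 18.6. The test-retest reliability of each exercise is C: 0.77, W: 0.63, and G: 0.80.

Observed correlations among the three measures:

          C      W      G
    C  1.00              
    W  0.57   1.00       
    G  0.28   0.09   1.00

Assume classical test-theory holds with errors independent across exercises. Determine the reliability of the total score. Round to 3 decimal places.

Var(C+W+G) = 10.3² + 15.2² + 18.6² + 2·[10.3·15.2·0.57 + 10.3·18.6·0.28 + 15.2·18.6·0.09] = 683.09 + 336.653 = 1019.74.
With uncorrelated errors the cross-covariances are all true-score covariance, so they carry over unchanged; only the diagonal terms shrink to ρᵢσᵢ².
True-score variance = [10.3²·0.77 + 15.2²·0.63 + 18.6²·0.80] + 336.653 = 504.013 + 336.653 = 840.665.
Reliability = 840.665 / 1019.74 = 0.824.

0.824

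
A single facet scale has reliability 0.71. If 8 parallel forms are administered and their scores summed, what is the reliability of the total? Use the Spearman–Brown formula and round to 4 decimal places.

0.9514

ρ_k = kρ / (1 + (k−1)ρ) = 8·0.71 / (1 + 7·0.71) = 5.680 / 5.970 = 0.9514.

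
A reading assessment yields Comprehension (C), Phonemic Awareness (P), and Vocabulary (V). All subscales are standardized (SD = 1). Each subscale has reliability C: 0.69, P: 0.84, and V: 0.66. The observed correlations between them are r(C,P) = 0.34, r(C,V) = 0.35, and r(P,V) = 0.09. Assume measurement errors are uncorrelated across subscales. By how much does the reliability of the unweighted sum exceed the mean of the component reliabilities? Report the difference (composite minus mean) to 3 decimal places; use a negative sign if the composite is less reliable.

0.092

Var(sum) = 3 + 1.56 = 4.56; true-score variance = 2.19 + 1.56 = 3.75; composite reliability = 0.8224.
Mean component reliability = 0.7300.
Difference = 0.8224 − 0.7300 = 0.092.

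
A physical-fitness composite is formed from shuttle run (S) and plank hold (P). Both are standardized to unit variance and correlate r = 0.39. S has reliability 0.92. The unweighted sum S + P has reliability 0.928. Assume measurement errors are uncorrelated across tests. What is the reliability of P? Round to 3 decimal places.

0.880

Var(S+P) = 2 + 2·0.39 = 2.780.
True-score variance = ρ_S + ρ_P + 2·0.39, so 0.928 = (0.92 + ρ_P + 0.78) / 2.780.
ρ_P = 0.928·2.780 − 0.92 − 0.78 = 0.880.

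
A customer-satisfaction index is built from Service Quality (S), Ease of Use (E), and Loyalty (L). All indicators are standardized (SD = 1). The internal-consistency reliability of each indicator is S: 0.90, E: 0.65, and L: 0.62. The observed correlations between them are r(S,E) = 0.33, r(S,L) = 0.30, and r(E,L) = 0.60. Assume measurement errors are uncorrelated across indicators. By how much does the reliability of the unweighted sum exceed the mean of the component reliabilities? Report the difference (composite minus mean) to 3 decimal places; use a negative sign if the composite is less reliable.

Var(sum) = 3 + 2.46 = 5.46; true-score variance = 2.17 + 2.46 = 4.63; composite reliability = 0.8480.
Mean component reliability = 0.7233.
Difference = 0.8480 − 0.7233 = 0.125.

0.125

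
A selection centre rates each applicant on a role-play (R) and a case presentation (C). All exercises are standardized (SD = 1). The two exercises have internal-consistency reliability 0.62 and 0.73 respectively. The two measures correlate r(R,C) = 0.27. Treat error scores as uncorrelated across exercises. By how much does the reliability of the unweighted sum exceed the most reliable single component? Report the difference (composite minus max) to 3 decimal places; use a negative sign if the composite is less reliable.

0.014

Var(sum) = 2 + 0.54 = 2.54; true-score variance = 1.35 + 0.54 = 1.89; composite reliability = 0.7441.
Max component reliability = 0.7300.
Difference = 0.7441 − 0.7300 = 0.014.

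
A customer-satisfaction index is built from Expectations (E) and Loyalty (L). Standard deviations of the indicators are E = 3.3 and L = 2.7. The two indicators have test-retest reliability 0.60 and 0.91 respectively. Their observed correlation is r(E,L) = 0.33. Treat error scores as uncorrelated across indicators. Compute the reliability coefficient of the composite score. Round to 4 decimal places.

0.7917

Var(E+L) = 3.3² + 2.7² + 2·[3.3·2.7·0.33] = 18.18 + 5.8806 = 24.0606.
With uncorrelated errors the cross-covariances are all true-score covariance, so they carry over unchanged; only the diagonal terms shrink to ρᵢσᵢ².
True-score variance = [3.3²·0.60 + 2.7²·0.91] + 5.8806 = 13.1679 + 5.8806 = 19.0485.
Reliability = 19.0485 / 24.0606 = 0.7917.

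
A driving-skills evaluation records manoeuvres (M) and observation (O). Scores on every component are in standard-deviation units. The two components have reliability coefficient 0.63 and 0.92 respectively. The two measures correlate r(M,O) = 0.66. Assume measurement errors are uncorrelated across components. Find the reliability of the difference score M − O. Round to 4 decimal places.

Var(M−O) = 1 + 1 − 2·0.66 = 2 − 1.32 = 0.68.
Because errors are independent across components, Cov(Tᵢ,Tⱼ) = Cov(Xᵢ,Xⱼ); the off-diagonal part of the true-score variance is the same as above.
True-score variance = [0.63 + 0.92] − 1.32 = 1.55 − 1.32 = 0.23.
Reliability = 0.23 / 0.68 = 0.3382.

0.3382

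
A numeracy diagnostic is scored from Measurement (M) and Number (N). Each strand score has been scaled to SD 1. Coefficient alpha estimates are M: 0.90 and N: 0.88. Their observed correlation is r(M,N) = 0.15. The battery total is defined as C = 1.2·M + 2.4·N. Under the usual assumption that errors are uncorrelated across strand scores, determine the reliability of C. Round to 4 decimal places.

Var(C) = 1.2² + 2.4² + 2·[2.88·0.15] = 7.2 + 0.864 = 8.064.
Because errors are independent across components, Cov(Tᵢ,Tⱼ) = Cov(Xᵢ,Xⱼ); the off-diagonal part of the true-score variance is the same as above.
True-score variance = [1.2²·0.90 + 2.4²·0.88] + 0.864 = 6.3648 + 0.864 = 7.2288.
Reliability = 7.2288 / 8.064 = 0.8964.

0.8964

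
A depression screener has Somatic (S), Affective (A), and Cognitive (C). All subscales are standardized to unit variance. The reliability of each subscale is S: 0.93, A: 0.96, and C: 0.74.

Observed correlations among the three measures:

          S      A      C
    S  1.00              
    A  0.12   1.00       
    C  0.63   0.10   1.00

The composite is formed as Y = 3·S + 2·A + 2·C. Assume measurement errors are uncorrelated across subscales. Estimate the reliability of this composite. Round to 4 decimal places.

Var(Y) = 3² + 2² + 2² + 2·[6·0.12 + 6·0.63 + 4·0.10] = 17 + 9.8 = 26.8.
With uncorrelated errors the cross-covariances are all true-score covariance, so they carry over unchanged; only the diagonal terms shrink to ρᵢσᵢ².
True-score variance = [3²·0.93 + 2²·0.96 + 2²·0.74] + 9.8 = 15.17 + 9.8 = 24.97.
Reliability = 24.97 / 26.8 = 0.9317.

0.9317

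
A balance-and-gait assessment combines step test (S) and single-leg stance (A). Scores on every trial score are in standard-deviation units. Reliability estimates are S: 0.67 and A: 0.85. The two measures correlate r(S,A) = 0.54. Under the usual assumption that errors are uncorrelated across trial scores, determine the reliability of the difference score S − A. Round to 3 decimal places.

Var(S−A) = 1 + 1 − 2·0.54 = 2 − 1.08 = 0.92.
With uncorrelated errors the cross-covariances are all true-score covariance, so they carry over unchanged; only the diagonal terms shrink to ρᵢσᵢ².
True-score variance = [0.67 + 0.85] − 1.08 = 1.52 − 1.08 = 0.44.
Reliability = 0.44 / 0.92 = 0.478.

0.478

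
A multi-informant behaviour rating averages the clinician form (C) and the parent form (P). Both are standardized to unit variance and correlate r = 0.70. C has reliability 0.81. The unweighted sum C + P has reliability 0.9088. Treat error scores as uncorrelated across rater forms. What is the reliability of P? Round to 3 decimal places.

Var(C+P) = 2 + 2·0.70 = 3.400.
True-score variance = ρ_C + ρ_P + 2·0.70, so 0.9088 = (0.81 + ρ_P + 1.40) / 3.400.
ρ_P = 0.9088·3.400 − 0.81 − 1.40 = 0.880.

0.880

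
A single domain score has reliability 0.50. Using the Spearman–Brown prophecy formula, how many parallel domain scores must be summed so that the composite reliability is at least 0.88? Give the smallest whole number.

8

k ≥ ρ*(1−ρ₁)/(ρ₁(1−ρ*)) = 0.88·0.50 / (0.50·0.12) = 7.333.
Smallest integer k = 8.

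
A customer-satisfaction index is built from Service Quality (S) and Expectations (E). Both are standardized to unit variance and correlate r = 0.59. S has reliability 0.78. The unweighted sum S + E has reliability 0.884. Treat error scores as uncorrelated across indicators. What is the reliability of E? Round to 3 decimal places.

0.851

Var(S+E) = 2 + 2·0.59 = 3.180.
True-score variance = ρ_S + ρ_E + 2·0.59, so 0.884 = (0.78 + ρ_E + 1.18) / 3.180.
ρ_E = 0.884·3.180 − 0.78 − 1.18 = 0.851.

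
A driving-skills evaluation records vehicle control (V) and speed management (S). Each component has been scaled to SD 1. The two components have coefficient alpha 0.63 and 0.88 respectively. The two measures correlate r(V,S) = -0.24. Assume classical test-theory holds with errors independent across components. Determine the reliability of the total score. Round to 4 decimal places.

Var(V+S) = 2 + 2·[(-0.24)] = 2 − 0.48 = 1.52.
With uncorrelated errors the cross-covariances are all true-score covariance, so they carry over unchanged; only the diagonal terms shrink to ρᵢσᵢ².
True-score variance = [0.63 + 0.88] − 0.48 = 1.51 − 0.48 = 1.03.
Reliability = 1.03 / 1.52 = 0.6776.

0.6776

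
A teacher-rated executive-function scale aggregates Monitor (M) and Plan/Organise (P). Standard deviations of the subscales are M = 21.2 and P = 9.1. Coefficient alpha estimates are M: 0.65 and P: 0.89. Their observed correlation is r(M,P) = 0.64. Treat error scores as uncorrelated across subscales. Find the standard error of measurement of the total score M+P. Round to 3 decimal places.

12.900

Var(total) = 532.25 + 246.938 = 779.188.
True-score variance = 365.837 + 246.938 = 612.774, so reliability = 0.7864.
Error variance = 779.188 − 612.774 = 166.413; SEM = √166.413 = 12.900.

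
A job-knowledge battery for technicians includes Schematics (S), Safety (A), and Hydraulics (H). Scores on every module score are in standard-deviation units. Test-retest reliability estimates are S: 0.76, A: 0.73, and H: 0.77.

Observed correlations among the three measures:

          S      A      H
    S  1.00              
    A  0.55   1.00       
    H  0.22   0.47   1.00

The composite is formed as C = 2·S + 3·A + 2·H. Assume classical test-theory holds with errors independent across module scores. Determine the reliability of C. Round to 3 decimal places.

Var(C) = 2² + 3² + 2² + 2·[6·0.55 + 4·0.22 + 6·0.47] = 17 + 14 = 31.
Under uncorrelated errors the observed covariances equal the true-score covariances, so only the own-variance terms attenuate.
True-score variance = [2²·0.76 + 3²·0.73 + 2²·0.77] + 14 = 12.69 + 14 = 26.69.
Reliability = 26.69 / 31 = 0.861.

0.861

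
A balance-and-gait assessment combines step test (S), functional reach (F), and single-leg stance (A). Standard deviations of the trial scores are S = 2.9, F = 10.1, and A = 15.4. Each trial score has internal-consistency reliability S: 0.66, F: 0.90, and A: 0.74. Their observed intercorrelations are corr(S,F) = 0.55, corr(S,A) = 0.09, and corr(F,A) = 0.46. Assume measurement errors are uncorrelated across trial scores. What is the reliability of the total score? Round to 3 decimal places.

Var(S+F+A) = 2.9² + 10.1² + 15.4² + 2·[2.9·10.1·0.55 + 2.9·15.4·0.09 + 10.1·15.4·0.46] = 347.58 + 183.355 = 530.935.
With uncorrelated errors the cross-covariances are all true-score covariance, so they carry over unchanged; only the diagonal terms shrink to ρᵢσᵢ².
True-score variance = [2.9²·0.66 + 10.1²·0.90 + 15.4²·0.74] + 183.355 = 272.858 + 183.355 = 456.213.
Reliability = 456.213 / 530.935 = 0.859.

0.859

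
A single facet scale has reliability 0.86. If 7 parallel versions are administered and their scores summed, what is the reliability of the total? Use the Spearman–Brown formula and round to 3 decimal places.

ρ_k = kρ / (1 + (k−1)ρ) = 7·0.86 / (1 + 6·0.86) = 6.020 / 6.160 = 0.977.

0.977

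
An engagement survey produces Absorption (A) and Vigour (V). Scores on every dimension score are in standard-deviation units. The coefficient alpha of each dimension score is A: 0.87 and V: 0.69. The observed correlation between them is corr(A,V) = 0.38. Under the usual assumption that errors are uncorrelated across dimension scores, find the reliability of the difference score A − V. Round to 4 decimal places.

Var(A−V) = 1 + 1 − 2·0.38 = 2 − 0.76 = 1.24.
Under uncorrelated errors the observed covariances equal the true-score covariances, so only the own-variance terms attenuate.
True-score variance = [0.87 + 0.69] − 0.76 = 1.56 − 0.76 = 0.8.
Reliability = 0.8 / 1.24 = 0.6452.

0.6452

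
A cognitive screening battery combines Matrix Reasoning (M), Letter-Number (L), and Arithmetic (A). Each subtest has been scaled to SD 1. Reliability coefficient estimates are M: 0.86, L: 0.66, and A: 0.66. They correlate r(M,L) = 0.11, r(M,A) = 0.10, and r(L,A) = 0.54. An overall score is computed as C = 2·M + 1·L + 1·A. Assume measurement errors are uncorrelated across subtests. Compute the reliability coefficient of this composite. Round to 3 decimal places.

0.843

Var(C) = 2² + 1 + 1 + 2·[2·0.11 + 2·0.10 + 0.54] = 6 + 1.92 = 7.92.
Under uncorrelated errors the observed covariances equal the true-score covariances, so only the own-variance terms attenuate.
True-score variance = [2²·0.86 + 0.66 + 0.66] + 1.92 = 4.76 + 1.92 = 6.68.
Reliability = 6.68 / 7.92 = 0.843.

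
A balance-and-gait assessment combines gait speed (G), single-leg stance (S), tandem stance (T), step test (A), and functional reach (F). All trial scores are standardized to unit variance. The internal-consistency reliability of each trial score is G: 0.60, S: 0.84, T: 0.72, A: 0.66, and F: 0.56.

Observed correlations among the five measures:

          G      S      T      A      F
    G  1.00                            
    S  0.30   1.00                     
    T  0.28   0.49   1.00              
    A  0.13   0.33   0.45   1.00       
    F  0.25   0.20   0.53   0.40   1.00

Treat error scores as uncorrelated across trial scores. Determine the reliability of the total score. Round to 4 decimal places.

0.8618

Var(G+S+T+A+F) = 5 + 2·[0.30 + 0.28 + 0.13 + 0.25 + 0.49 + 0.33 + 0.20 + 0.45 + 0.53 + 0.40] = 5 + 6.72 = 11.72.
With uncorrelated errors the cross-covariances are all true-score covariance, so they carry over unchanged; only the diagonal terms shrink to ρᵢσᵢ².
True-score variance = [0.60 + 0.84 + 0.72 + 0.66 + 0.56] + 6.72 = 3.38 + 6.72 = 10.1.
Reliability = 10.1 / 11.72 = 0.8618.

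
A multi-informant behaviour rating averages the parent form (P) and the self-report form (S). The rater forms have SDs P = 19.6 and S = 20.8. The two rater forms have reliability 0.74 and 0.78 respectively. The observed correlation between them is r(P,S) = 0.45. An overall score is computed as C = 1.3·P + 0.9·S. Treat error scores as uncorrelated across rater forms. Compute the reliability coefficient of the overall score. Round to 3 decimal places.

0.828

Var(C) = 1.3²·19.6² + 0.9²·20.8² + 2·[1.17·19.6·20.8·0.45] = 999.669 + 429.287 = 1428.96.
Under uncorrelated errors the observed covariances equal the true-score covariances, so only the own-variance terms attenuate.
True-score variance = [1.3²·19.6²·0.74 + 0.9²·20.8²·0.78] + 429.287 = 753.772 + 429.287 = 1183.06.
Reliability = 1183.06 / 1428.96 = 0.828.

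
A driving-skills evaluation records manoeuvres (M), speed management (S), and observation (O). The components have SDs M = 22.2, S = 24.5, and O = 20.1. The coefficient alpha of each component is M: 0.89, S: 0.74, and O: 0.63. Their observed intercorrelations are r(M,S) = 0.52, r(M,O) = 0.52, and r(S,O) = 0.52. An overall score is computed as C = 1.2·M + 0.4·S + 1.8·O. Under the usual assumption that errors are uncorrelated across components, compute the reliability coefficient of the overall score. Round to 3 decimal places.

Var(C) = 1.2²·22.2² + 0.4²·24.5² + 1.8²·20.1² + 2·[0.48·22.2·24.5·0.52 + 2.16·22.2·20.1·0.52 + 0.72·24.5·20.1·0.52] = 2114.72 + 1642.65 = 3757.37.
With uncorrelated errors the cross-covariances are all true-score covariance, so they carry over unchanged; only the diagonal terms shrink to ρᵢσᵢ².
True-score variance = [1.2²·22.2²·0.89 + 0.4²·24.5²·0.74 + 1.8²·20.1²·0.63] + 1642.65 = 1527.36 + 1642.65 = 3170.01.
Reliability = 3170.01 / 3757.37 = 0.844.

0.844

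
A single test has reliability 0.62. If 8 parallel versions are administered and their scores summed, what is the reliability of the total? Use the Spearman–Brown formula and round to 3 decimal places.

ρ_k = kρ / (1 + (k−1)ρ) = 8·0.62 / (1 + 7·0.62) = 4.960 / 5.340 = 0.929.

0.929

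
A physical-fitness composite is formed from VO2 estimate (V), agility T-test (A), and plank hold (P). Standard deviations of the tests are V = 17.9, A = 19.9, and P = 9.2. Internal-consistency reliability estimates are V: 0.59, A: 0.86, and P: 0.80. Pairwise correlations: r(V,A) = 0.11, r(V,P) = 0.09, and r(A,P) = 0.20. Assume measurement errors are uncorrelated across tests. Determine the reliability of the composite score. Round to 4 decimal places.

0.7926

Var(V+A+P) = 17.9² + 19.9² + 9.2² + 2·[17.9·19.9·0.11 + 17.9·9.2·0.09 + 19.9·9.2·0.20] = 801.06 + 181.241 = 982.301.
With uncorrelated errors the cross-covariances are all true-score covariance, so they carry over unchanged; only the diagonal terms shrink to ρᵢσᵢ².
True-score variance = [17.9²·0.59 + 19.9²·0.86 + 9.2²·0.80] + 181.241 = 597.322 + 181.241 = 778.563.
Reliability = 778.563 / 982.301 = 0.7926.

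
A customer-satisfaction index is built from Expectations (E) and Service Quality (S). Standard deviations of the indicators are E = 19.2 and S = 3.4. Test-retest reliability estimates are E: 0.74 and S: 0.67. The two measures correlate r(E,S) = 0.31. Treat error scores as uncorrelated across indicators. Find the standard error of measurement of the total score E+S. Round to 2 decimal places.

Var(total) = 380.2 + 40.4736 = 420.674.
True-score variance = 280.539 + 40.4736 = 321.012, so reliability = 0.7631.
Error variance = 420.674 − 321.012 = 99.6612; SEM = √99.6612 = 9.98.

9.98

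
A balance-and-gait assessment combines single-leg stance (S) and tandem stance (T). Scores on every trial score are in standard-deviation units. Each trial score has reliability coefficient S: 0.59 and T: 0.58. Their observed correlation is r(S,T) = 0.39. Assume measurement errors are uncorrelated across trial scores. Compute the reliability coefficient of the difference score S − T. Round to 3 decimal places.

0.320

Var(S−T) = 1 + 1 − 2·0.39 = 2 − 0.78 = 1.22.
Because errors are independent across components, Cov(Tᵢ,Tⱼ) = Cov(Xᵢ,Xⱼ); the off-diagonal part of the true-score variance is the same as above.
True-score variance = [0.59 + 0.58] − 0.78 = 1.17 − 0.78 = 0.39.
Reliability = 0.39 / 1.22 = 0.320.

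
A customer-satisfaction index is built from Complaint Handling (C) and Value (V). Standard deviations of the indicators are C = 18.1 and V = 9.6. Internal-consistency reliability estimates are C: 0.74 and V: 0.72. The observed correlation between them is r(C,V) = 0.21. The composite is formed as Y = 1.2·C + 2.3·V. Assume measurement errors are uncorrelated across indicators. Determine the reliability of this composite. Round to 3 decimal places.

0.777

Var(Y) = 1.2²·18.1² + 2.3²·9.6² + 2·[2.76·18.1·9.6·0.21] = 959.285 + 201.423 = 1160.71.
With uncorrelated errors the cross-covariances are all true-score covariance, so they carry over unchanged; only the diagonal terms shrink to ρᵢσᵢ².
True-score variance = [1.2²·18.1²·0.74 + 2.3²·9.6²·0.72] + 201.423 = 700.12 + 201.423 = 901.543.
Reliability = 901.543 / 1160.71 = 0.777.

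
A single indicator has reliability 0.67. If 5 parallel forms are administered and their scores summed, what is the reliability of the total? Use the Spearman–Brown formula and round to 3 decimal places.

ρ_k = kρ / (1 + (k−1)ρ) = 5·0.67 / (1 + 4·0.67) = 3.350 / 3.680 = 0.910.

0.910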